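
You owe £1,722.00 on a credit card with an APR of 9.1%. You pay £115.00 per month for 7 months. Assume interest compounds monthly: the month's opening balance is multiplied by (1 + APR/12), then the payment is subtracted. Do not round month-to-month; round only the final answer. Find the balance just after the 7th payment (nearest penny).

Monthly rate r = 9.1%/12 = 0.758333% = 0.00758333.
Each month: B ← B·(1+r) − £115.00.
Month 1: interest £13.06; balance after payment £1,620.06.
Month 2: interest £12.29; balance after payment £1,517.34.
Month 3: interest £11.51; balance after payment £1,413.85.
Month 4: interest £10.72; balance after payment £1,309.57.
Month 5: interest £9.93; balance after payment £1,204.50.
Month 6: interest £9.13; balance after payment £1,098.64.
Month 7: interest £8.33; balance after payment £991.97.

£991.97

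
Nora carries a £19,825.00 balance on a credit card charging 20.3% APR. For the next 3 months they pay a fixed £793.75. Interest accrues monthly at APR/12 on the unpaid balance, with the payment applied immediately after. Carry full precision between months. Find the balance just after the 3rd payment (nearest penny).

Monthly rate r = 20.3%/12 = 1.69167% = 0.0169167.
Each month: B ← B·(1+r) − £793.75.
Month 1: interest £335.37; balance after payment £19,366.62.
Month 2: interest £327.62; balance after payment £18,900.49.
Month 3: interest £319.73; balance after payment £18,426.47.

£18,426.47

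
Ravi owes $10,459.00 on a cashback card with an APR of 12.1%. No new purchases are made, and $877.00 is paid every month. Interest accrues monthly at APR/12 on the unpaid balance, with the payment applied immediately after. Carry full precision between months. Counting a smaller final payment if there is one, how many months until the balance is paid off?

Monthly rate r = 12.1%/12 = 1.00833% = 0.0100833.
Recurrence: B ← B·(1+r) − $877.00.
Month 1: interest $105.46; balance after payment $9,687.46.
Month 2: interest $97.68; balance after payment $8,908.14.
Closed form: n = −ln(1 − rB₀/P)/ln(1+r) = −ln(0.87975)/ln(1.01008) ≈ 12.770, so the balance reaches zero during payment 13.

13 payments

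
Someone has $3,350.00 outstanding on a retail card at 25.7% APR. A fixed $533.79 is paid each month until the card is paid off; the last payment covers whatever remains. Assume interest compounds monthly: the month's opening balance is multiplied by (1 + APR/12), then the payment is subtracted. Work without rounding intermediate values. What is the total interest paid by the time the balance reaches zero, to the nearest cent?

$286.84

Monthly rate r = 25.7%/12 = 2.14167% = 0.0214167.
Payoff takes n = ⌈−ln(1 − rB₀/P)/ln(1+r)⌉ = ⌈6.812⌉ = 7 payments; the last is $434.10.
Total paid = 6·$533.79 + $434.10 = $3,636.84.
Total interest = total paid − principal = $3,636.84 − $3,350.00 = $286.84.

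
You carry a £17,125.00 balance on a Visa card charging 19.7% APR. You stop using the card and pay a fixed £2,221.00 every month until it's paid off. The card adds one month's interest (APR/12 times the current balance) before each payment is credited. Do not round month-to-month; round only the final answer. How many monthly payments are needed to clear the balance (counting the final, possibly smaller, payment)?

Monthly rate r = 19.7%/12 = 1.64167% = 0.0164167.
Recurrence: B ← B·(1+r) − £2,221.00.
Month 1: interest £281.14; balance after payment £15,185.14.
Month 2: interest £249.29; balance after payment £13,213.42.
Closed form: n = −ln(1 − rB₀/P)/ln(1+r) = −ln(0.87342)/ln(1.01642) ≈ 8.312, so the balance reaches zero during payment 9.

9 payments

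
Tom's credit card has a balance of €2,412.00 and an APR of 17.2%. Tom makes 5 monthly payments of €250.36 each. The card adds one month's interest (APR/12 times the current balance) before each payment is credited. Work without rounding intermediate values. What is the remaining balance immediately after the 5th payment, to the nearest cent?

Monthly rate r = 17.2%/12 = 1.43333% = 0.0143333.
Each month: B ← B·(1+r) − €250.36.
Month 1: interest €34.57; balance after payment €2,196.21.
Month 2: interest €31.48; balance after payment €1,977.33.
Month 3: interest €28.34; balance after payment €1,755.31.
Month 4: interest €25.16; balance after payment €1,530.11.
Month 5: interest €21.93; balance after payment €1,301.68.

€1,301.68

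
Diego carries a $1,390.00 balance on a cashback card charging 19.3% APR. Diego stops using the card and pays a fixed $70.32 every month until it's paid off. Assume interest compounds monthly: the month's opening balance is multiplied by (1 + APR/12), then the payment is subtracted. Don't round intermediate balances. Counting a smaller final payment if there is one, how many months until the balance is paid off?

24 months

Monthly rate r = 19.3%/12 = 1.60833% = 0.0160833.
Recurrence: B ← B·(1+r) − $70.32.
Month 1: interest $22.36; balance after payment $1,342.04.
Month 2: interest $21.58; balance after payment $1,293.30.
Closed form: n = −ln(1 − rB₀/P)/ln(1+r) = −ln(0.68208)/ln(1.01608) ≈ 23.980, so the balance reaches zero during payment 24.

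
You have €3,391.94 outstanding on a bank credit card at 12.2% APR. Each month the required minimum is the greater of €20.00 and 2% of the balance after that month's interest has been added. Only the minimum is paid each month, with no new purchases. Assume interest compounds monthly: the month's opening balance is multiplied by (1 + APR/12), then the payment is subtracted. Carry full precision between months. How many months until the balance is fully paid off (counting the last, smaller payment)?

Monthly rate r = 12.2%/12 = 1.01667% = 0.0101667.
While 2% of the post-interest balance exceeds €20.00, each month B ← (B·(1+r))·(1 − 0.02), i.e. B shrinks by the factor (1+r)·0.98 = 0.98996.
This holds for months 1–123. Entering month 124 the balance is €980.84; 2% of the post-interest balance is now below €20.00, so the flat €20.00 minimum applies from here.
From month 124 a fixed €20.00 at rate r clears €980.84 in 69 more payments. Total: 123 + 69 = 192 months.

192 months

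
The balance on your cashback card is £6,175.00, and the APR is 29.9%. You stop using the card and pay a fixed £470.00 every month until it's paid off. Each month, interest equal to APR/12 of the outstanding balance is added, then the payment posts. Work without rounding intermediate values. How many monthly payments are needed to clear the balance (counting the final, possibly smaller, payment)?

17 payments

Monthly rate r = 29.9%/12 = 2.49167% = 0.0249167.
Recurrence: B ← B·(1+r) − £470.00.
Month 1: interest £153.86; balance after payment £5,858.86.
Month 2: interest £145.98; balance after payment £5,534.84.
Closed form: n = −ln(1 − rB₀/P)/ln(1+r) = −ln(0.67264)/ln(1.02492) ≈ 16.112, so the balance reaches zero during payment 17.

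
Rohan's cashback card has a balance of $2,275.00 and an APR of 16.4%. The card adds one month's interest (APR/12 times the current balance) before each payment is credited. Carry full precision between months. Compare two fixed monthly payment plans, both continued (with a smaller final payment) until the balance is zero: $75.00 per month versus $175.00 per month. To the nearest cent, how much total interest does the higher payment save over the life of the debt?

$436.12

Monthly rate r = 16.4%/12 = 1.36667% = 0.0136667.
At $75.00/mo: n = ⌈−ln(1 − rB₀/P)/ln(1+r)⌉ = 40 payments (last $33.24); total interest = total paid − $2,275.00 = $683.24.
At $175.00/mo: 15 payments (last $72.12); total interest $247.12.
Interest saved = $683.24 − $247.12 = $436.12.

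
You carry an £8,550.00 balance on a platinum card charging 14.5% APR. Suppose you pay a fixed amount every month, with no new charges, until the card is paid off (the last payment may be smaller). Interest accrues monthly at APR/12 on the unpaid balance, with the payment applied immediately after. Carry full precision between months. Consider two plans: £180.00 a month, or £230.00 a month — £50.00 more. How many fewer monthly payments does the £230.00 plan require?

Monthly rate r = 14.5%/12 = 1.20833% = 0.0120833.
At £180.00/mo: n = ⌈−ln(1 − rB₀/P)/ln(1+r)⌉ = 72 payments (last £6.68); total interest = total paid − £8,550.00 = £4,236.68.
At £230.00/mo: 50 payments (last £150.08); total interest £2,870.08.
Payments saved = 72 − 50 = 22.

22 fewer payments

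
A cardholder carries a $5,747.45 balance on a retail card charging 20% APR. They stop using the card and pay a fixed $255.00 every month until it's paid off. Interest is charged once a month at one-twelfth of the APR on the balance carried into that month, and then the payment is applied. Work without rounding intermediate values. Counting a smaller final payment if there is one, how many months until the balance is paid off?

Monthly rate r = 20%/12 = 1.66667% = 0.0166667.
Recurrence: B ← B·(1+r) − $255.00.
Month 1: interest $95.79; balance after payment $5,588.24.
Month 2: interest $93.14; balance after payment $5,426.38.
Closed form: n = −ln(1 − rB₀/P)/ln(1+r) = −ln(0.62435)/ln(1.01667) ≈ 28.498, so the balance reaches zero during payment 29.

29 payments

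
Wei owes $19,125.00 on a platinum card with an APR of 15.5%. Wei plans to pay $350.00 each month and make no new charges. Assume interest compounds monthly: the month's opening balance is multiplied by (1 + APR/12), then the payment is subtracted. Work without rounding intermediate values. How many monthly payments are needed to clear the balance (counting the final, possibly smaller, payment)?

96 payments

Monthly rate r = 15.5%/12 = 1.29167% = 0.0129167.
Recurrence: B ← B·(1+r) − $350.00.
Month 1: interest $247.03; balance after payment $19,022.03.
Month 2: interest $245.70; balance after payment $18,917.73.
Closed form: n = −ln(1 − rB₀/P)/ln(1+r) = −ln(0.2942)/ln(1.01292) ≈ 95.334, so the balance reaches zero during payment 96.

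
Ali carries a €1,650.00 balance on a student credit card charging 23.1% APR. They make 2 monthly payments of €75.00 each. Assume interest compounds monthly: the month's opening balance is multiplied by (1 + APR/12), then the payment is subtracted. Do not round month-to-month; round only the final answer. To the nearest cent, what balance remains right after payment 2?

Monthly rate r = 23.1%/12 = 1.925% = 0.01925.
Each month: B ← B·(1+r) − €75.00.
Month 1: interest €31.76; balance after payment €1,606.76.
Month 2: interest €30.93; balance after payment €1,562.69.

€1,562.69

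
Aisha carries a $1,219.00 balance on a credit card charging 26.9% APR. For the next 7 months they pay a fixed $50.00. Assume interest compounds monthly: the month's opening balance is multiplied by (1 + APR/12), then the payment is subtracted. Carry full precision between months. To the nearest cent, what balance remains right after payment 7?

$1,049.20

Monthly rate r = 26.9%/12 = 2.24167% = 0.0224167.
Each month: B ← B·(1+r) − $50.00.
Month 1: interest $27.33; balance after payment $1,196.33.
Month 2: interest $26.82; balance after payment $1,173.14.
Month 3: interest $26.30; balance after payment $1,149.44.
Month 4: interest $25.77; balance after payment $1,125.21.
Month 5: interest $25.22; balance after payment $1,100.43.
Month 6: interest $24.67; balance after payment $1,075.10.
Month 7: interest $24.10; balance after payment $1,049.20.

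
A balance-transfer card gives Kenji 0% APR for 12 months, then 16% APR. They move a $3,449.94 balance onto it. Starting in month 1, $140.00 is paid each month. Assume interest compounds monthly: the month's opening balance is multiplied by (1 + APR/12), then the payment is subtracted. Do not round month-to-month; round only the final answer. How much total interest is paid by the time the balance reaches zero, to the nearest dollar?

Promo months 1–12 at r₀ = 0%/12 = 0; months 13+ at r₁ = 16%/12 = 0.0133333.
After month 12 (no interest yet): B = $3,449.94 − 12·$140.00 = $1,769.94.
Then at r₁ with $140.00/mo: n₂ = −ln(1 − r₁·B/P)/ln(1+r₁) ≈ 13.94 → 14 more payments.
Total paid = 25·$140.00 + $131.28 = $3,631.28; interest = $3,631.28 − $3,449.94 = $181.34.

$181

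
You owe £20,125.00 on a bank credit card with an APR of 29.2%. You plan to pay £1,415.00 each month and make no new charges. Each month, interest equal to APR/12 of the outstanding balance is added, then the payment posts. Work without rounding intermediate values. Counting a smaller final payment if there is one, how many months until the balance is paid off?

Monthly rate r = 29.2%/12 = 2.43333% = 0.0243333.
Recurrence: B ← B·(1+r) − £1,415.00.
Month 1: interest £489.71; balance after payment £19,199.71.
Month 2: interest £467.19; balance after payment £18,251.90.
Closed form: n = −ln(1 − rB₀/P)/ln(1+r) = −ln(0.65392)/ln(1.02433) ≈ 17.668, so the balance reaches zero during payment 18.

18 payments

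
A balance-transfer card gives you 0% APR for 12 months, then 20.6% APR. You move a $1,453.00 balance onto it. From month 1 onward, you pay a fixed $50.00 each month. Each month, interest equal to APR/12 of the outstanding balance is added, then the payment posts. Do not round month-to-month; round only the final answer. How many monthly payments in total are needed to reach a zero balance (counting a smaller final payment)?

Promo months 1–12 at r₀ = 0%/12 = 0; months 13+ at r₁ = 20.6%/12 = 0.0171667.
After month 12 (no interest yet): B = $1,453.00 − 12·$50.00 = $853.00.
Then at r₁ with $50.00/mo: n₂ = −ln(1 − r₁·B/P)/ln(1+r₁) ≈ 20.36 → 21 more payments.

33 months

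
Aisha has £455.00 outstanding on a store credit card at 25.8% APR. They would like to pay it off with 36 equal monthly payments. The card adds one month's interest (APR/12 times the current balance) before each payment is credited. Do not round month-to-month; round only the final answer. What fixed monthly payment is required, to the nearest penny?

Monthly rate r = 25.8%/12 = 2.15% = 0.0215.
Level-payment amortization: P = B₀·r / (1 − (1+r)^(−n)) = 455.00·0.0215 / (1 − 1.0215^(−36)).
Denominator 1 − (1+r)^(−36) = 0.535036732.
P = 9.7825 / 0.535036732 ≈ 18.28.

£18.28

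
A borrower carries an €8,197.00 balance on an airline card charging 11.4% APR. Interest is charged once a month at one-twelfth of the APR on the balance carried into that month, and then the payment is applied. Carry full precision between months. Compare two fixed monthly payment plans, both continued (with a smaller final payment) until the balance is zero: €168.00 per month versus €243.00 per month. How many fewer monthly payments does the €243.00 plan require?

Monthly rate r = 11.4%/12 = 0.95% = 0.0095.
At €168.00/mo: n = ⌈−ln(1 − rB₀/P)/ln(1+r)⌉ = 66 payments (last €144.77); total interest = total paid − €8,197.00 = €2,867.77.
At €243.00/mo: 41 payments (last €209.11); total interest €1,732.11.
Payments saved = 66 − 41 = 25.

25 fewer payments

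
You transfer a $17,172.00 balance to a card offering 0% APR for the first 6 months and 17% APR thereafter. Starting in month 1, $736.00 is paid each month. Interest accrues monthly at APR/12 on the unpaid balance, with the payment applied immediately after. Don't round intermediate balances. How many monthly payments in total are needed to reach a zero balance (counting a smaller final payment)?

Promo months 1–6 at r₀ = 0%/12 = 0; months 7+ at r₁ = 17%/12 = 0.0141667.
After month 6 (no interest yet): B = $17,172.00 − 6·$736.00 = $12,756.00.
Then at r₁ with $736.00/mo: n₂ = −ln(1 − r₁·B/P)/ln(1+r₁) ≈ 20.03 → 21 more payments.

27 payments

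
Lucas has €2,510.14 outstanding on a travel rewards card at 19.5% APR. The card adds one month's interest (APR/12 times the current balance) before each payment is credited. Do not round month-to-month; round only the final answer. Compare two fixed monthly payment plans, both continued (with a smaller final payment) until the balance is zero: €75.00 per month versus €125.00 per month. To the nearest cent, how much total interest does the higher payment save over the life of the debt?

Monthly rate r = 19.5%/12 = 1.625% = 0.01625.
At €75.00/mo: n = ⌈−ln(1 − rB₀/P)/ln(1+r)⌉ = 49 payments (last €52.39); total interest = total paid − €2,510.14 = €1,142.25.
At €125.00/mo: 25 payments (last €63.31); total interest €553.17.
Interest saved = €1,142.25 − €553.17 = €589.08.

€589.08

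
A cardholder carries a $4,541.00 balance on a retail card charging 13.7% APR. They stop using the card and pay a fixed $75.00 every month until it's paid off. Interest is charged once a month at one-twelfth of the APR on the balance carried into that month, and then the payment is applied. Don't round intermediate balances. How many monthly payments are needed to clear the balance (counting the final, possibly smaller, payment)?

Monthly rate r = 13.7%/12 = 1.14167% = 0.0114167.
Recurrence: B ← B·(1+r) − $75.00.
Month 1: interest $51.84; balance after payment $4,517.84.
Month 2: interest $51.58; balance after payment $4,494.42.
Closed form: n = −ln(1 − rB₀/P)/ln(1+r) = −ln(0.30876)/ln(1.01142) ≈ 103.523, so the balance reaches zero during payment 104.

104 months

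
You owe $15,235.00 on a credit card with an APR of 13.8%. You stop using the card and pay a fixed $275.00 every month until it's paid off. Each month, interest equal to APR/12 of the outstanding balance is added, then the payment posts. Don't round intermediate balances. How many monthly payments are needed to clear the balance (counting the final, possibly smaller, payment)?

89 months

Monthly rate r = 13.8%/12 = 1.15% = 0.0115.
Recurrence: B ← B·(1+r) − $275.00.
Month 1: interest $175.20; balance after payment $15,135.20.
Month 2: interest $174.05; balance after payment $15,034.26.
Closed form: n = −ln(1 − rB₀/P)/ln(1+r) = −ln(0.3629)/ln(1.0115) ≈ 88.647, so the balance reaches zero during payment 89.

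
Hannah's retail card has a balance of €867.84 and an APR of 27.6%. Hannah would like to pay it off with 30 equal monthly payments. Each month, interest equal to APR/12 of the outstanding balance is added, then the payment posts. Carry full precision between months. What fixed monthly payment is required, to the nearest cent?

€40.37

Monthly rate r = 27.6%/12 = 2.3% = 0.023.
Level-payment amortization: P = B₀·r / (1 − (1+r)^(−n)) = 867.84·0.023 / (1 − 1.023^(−30)).
Denominator 1 − (1+r)^(−30) = 0.49448856.
P = 19.9603 / 0.49448856 ≈ 40.37.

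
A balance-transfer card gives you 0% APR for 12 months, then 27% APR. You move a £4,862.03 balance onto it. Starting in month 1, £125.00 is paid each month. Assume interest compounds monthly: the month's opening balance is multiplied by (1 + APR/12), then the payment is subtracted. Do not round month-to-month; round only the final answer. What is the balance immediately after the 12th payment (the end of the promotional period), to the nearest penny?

£3,362.03

Promo months 1–12 at r₀ = 0%/12 = 0; months 13+ at r₁ = 27%/12 = 0.0225.
After month 12 (no interest yet): B = £4,862.03 − 12·£125.00 = £3,362.03.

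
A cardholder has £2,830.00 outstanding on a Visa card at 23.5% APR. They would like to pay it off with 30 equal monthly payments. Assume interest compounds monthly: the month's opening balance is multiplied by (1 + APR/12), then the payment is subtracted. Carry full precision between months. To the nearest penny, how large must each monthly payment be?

Monthly rate r = 23.5%/12 = 1.95833% = 0.0195833.
Level-payment amortization: P = B₀·r / (1 − (1+r)^(−n)) = 2830.00·0.0195833 / (1 − 1.01958^(−30)).
Denominator 1 − (1+r)^(−30) = 0.441120512.
P = 55.4208 / 0.441120512 ≈ 125.64.

£125.64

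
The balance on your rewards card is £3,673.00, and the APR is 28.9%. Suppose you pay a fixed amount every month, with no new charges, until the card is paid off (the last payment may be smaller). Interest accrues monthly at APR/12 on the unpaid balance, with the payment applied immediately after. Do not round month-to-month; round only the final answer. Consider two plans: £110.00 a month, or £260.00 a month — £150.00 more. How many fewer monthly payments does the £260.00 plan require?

51 fewer payments

Monthly rate r = 28.9%/12 = 2.40833% = 0.0240833.
At £110.00/mo: n = ⌈−ln(1 − rB₀/P)/ln(1+r)⌉ = 69 payments (last £56.82); total interest = total paid − £3,673.00 = £3,863.82.
At £260.00/mo: 18 payments (last £124.11); total interest £871.11.
Payments saved = 69 − 18 = 51.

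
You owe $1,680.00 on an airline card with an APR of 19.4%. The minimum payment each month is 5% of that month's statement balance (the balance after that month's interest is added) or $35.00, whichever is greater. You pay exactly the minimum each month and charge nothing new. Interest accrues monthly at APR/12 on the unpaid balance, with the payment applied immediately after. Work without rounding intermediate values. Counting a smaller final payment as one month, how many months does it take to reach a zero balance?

Monthly rate r = 19.4%/12 = 1.61667% = 0.0161667.
While 5% of the post-interest balance exceeds $35.00, each month B ← (B·(1+r))·(1 − 0.05), i.e. B shrinks by the factor (1+r)·0.95 = 0.96536.
This holds for months 1–26. Entering month 27 the balance is $671.76; 5% of the post-interest balance is now below $35.00, so the flat $35.00 minimum applies from here.
From month 27 a fixed $35.00 at rate r clears $671.76 in 24 more payments. Total: 26 + 24 = 50 months.

50 months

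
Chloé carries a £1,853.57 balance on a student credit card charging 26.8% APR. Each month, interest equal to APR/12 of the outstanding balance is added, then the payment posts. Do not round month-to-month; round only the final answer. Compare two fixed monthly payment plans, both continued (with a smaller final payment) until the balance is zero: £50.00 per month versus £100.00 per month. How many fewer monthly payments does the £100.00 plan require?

55 fewer payments

Monthly rate r = 26.8%/12 = 2.23333% = 0.0223333.
At £50.00/mo: n = ⌈−ln(1 − rB₀/P)/ln(1+r)⌉ = 80 payments (last £33.90); total interest = total paid − £1,853.57 = £2,130.33.
At £100.00/mo: 25 payments (last £19.51); total interest £565.94.
Payments saved = 80 − 25 = 55.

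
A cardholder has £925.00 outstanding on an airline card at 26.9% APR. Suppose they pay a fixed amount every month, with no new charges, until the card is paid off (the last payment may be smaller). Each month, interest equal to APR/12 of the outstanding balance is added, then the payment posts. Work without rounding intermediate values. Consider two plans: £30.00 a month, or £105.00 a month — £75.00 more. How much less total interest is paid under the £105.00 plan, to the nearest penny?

Monthly rate r = 26.9%/12 = 2.24167% = 0.0224167.
At £30.00/mo: n = ⌈−ln(1 − rB₀/P)/ln(1+r)⌉ = 54 payments (last £0.05); total interest = total paid − £925.00 = £665.05.
At £105.00/mo: 10 payments (last £97.07); total interest £117.07.
Interest saved = £665.05 − £117.07 = £547.98.

£547.98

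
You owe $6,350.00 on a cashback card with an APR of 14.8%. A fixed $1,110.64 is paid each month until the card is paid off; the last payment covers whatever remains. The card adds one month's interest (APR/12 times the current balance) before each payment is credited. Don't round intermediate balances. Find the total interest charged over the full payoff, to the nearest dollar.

$276

Monthly rate r = 14.8%/12 = 1.23333% = 0.0123333.
Payoff takes n = ⌈−ln(1 − rB₀/P)/ln(1+r)⌉ = ⌈5.966⌉ = 6 payments; the last is $1,072.55.
Total paid = 5·$1,110.64 + $1,072.55 = $6,625.75.
Total interest = total paid − principal = $6,625.75 − $6,350.00 = $275.75.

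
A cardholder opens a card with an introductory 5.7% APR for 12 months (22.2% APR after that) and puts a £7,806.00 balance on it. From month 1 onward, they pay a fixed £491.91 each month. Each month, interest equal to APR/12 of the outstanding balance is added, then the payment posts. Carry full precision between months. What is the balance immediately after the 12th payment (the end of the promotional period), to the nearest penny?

£2,203.15

Promo months 1–12 at r₀ = 5.7%/12 = 0.00475; months 13+ at r₁ = 22.2%/12 = 0.0185.
After month 12: iterate B ← B·(1+r₀) − £491.91 for 12 months → £2,203.15.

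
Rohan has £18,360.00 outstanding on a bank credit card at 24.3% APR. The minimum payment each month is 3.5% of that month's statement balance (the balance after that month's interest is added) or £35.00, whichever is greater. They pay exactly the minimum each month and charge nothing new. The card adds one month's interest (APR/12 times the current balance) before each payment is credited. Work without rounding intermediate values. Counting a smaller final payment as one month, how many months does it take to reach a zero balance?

Monthly rate r = 24.3%/12 = 2.025% = 0.02025.
While 3.5% of the post-interest balance exceeds £35.00, each month B ← (B·(1+r))·(1 − 0.035), i.e. B shrinks by the factor (1+r)·0.965 = 0.98454.
This holds for months 1–189. Entering month 190 the balance is £966.24; 3.5% of the post-interest balance is now below £35.00, so the flat £35.00 minimum applies from here.
From month 190 a fixed £35.00 at rate r clears £966.24 in 41 more payments. Total: 189 + 41 = 230 months.

230 months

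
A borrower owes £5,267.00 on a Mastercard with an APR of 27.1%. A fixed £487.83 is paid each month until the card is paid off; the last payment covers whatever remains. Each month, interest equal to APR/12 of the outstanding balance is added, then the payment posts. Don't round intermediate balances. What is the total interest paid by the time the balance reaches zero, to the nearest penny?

Monthly rate r = 27.1%/12 = 2.25833% = 0.0225833.
Payoff takes n = ⌈−ln(1 − rB₀/P)/ln(1+r)⌉ = ⌈12.515⌉ = 13 payments; the last is £252.58.
Total paid = 12·£487.83 + £252.58 = £6,106.54.
Total interest = total paid − principal = £6,106.54 − £5,267.00 = £839.54.

£839.54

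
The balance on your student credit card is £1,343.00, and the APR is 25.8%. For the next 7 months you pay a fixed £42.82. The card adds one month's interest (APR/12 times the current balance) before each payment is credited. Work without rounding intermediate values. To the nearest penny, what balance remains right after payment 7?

Monthly rate r = 25.8%/12 = 2.15% = 0.0215.
Each month: B ← B·(1+r) − £42.82.
Month 1: interest £28.87; balance after payment £1,329.05.
Month 2: interest £28.57; balance after payment £1,314.81.
Month 3: interest £28.27; balance after payment £1,300.26.
Month 4: interest £27.96; balance after payment £1,285.39.
Month 5: interest £27.64; balance after payment £1,270.21.
Month 6: interest £27.31; balance after payment £1,254.70.
Month 7: interest £26.98; balance after payment £1,238.85.

£1,238.85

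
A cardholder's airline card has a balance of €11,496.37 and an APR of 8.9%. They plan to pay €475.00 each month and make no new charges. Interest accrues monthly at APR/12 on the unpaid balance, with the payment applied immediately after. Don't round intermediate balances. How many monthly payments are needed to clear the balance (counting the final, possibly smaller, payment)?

27 months

Monthly rate r = 8.9%/12 = 0.741667% = 0.00741667.
Recurrence: B ← B·(1+r) − €475.00.
Month 1: interest €85.26; balance after payment €11,106.63.
Month 2: interest €82.37; balance after payment €10,714.01.
Closed form: n = −ln(1 − rB₀/P)/ln(1+r) = −ln(0.8205)/ln(1.00742) ≈ 26.775, so the balance reaches zero during payment 27.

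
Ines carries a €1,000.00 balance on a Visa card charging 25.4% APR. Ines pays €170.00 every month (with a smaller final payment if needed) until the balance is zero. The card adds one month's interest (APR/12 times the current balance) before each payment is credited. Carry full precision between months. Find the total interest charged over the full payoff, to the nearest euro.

€80

Monthly rate r = 25.4%/12 = 2.11667% = 0.0211667.
Payoff takes n = ⌈−ln(1 − rB₀/P)/ln(1+r)⌉ = ⌈6.348⌉ = 7 payments; the last is €59.63.
Total paid = 6·€170.00 + €59.63 = €1,079.63.
Total interest = total paid − principal = €1,079.63 − €1,000.00 = €79.63.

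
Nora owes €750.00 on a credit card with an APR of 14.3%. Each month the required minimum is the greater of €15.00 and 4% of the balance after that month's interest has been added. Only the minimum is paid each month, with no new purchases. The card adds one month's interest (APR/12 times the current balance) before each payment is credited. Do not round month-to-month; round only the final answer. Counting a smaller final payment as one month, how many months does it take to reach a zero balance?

54 months

Monthly rate r = 14.3%/12 = 1.19167% = 0.0119167.
While 4% of the post-interest balance exceeds €15.00, each month B ← (B·(1+r))·(1 − 0.04), i.e. B shrinks by the factor (1+r)·0.96 = 0.97144.
This holds for months 1–25. Entering month 26 the balance is €363.46; 4% of the post-interest balance is now below €15.00, so the flat €15.00 minimum applies from here.
From month 26 a fixed €15.00 at rate r clears €363.46 in 29 more payments. Total: 25 + 29 = 54 months.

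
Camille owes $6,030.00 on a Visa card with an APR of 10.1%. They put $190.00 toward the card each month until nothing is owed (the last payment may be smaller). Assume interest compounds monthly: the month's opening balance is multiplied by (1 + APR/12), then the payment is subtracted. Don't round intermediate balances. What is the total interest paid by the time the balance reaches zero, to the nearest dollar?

Monthly rate r = 10.1%/12 = 0.841667% = 0.00841667.
Payoff takes n = ⌈−ln(1 − rB₀/P)/ln(1+r)⌉ = ⌈37.078⌉ = 38 payments; the last is $14.97.
Total paid = 37·$190.00 + $14.97 = $7,044.97.
Total interest = total paid − principal = $7,044.97 − $6,030.00 = $1,014.97.

$1,015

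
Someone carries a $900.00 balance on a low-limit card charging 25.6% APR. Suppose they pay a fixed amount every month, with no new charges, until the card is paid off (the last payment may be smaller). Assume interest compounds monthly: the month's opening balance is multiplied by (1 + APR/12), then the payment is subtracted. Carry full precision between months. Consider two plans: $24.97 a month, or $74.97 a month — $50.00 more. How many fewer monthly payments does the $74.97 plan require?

Monthly rate r = 25.6%/12 = 2.13333% = 0.0213333.
At $24.97/mo: n = ⌈−ln(1 − rB₀/P)/ln(1+r)⌉ = 70 payments (last $10.10); total interest = total paid − $900.00 = $833.03.
At $74.97/mo: 15 payments (last $1.17); total interest $150.75.
Payments saved = 70 − 15 = 55.

55 fewer payments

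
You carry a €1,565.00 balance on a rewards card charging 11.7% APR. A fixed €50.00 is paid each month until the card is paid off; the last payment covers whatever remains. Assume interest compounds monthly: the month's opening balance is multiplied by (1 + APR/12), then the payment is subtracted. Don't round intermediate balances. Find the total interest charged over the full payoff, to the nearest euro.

€311

Monthly rate r = 11.7%/12 = 0.975% = 0.00975.
Payoff takes n = ⌈−ln(1 − rB₀/P)/ln(1+r)⌉ = ⌈37.525⌉ = 38 payments; the last is €26.30.
Total paid = 37·€50.00 + €26.30 = €1,876.30.
Total interest = total paid − principal = €1,876.30 − €1,565.00 = €311.30.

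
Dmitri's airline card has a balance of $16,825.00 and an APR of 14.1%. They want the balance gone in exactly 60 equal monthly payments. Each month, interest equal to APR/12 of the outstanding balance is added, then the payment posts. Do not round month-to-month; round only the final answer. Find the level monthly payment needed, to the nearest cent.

$392.36

Monthly rate r = 14.1%/12 = 1.175% = 0.01175.
Level-payment amortization: P = B₀·r / (1 − (1+r)^(−n)) = 16825.00·0.01175 / (1 − 1.01175^(−60)).
Denominator 1 − (1+r)^(−60) = 0.503856603.
P = 197.694 / 0.503856603 ≈ 392.36.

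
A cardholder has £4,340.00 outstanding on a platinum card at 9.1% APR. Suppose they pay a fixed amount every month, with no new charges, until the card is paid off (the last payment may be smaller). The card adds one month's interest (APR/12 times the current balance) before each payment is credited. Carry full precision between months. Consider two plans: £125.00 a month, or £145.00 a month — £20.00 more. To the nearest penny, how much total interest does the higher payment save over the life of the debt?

£114.70

Monthly rate r = 9.1%/12 = 0.758333% = 0.00758333.
At £125.00/mo: n = ⌈−ln(1 − rB₀/P)/ln(1+r)⌉ = 41 payments (last £55.98); total interest = total paid − £4,340.00 = £715.98.
At £145.00/mo: 35 payments (last £11.28); total interest £601.28.
Interest saved = £715.98 − £601.28 = £114.70.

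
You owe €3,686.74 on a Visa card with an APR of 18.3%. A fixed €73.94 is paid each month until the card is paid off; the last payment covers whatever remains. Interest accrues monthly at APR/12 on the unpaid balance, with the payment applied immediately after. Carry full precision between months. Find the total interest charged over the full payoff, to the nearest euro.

Monthly rate r = 18.3%/12 = 1.525% = 0.01525.
Payoff takes n = ⌈−ln(1 − rB₀/P)/ln(1+r)⌉ = ⌈94.399⌉ = 95 payments; the last is €29.63.
Total paid = 94·€73.94 + €29.63 = €6,979.99.
Total interest = total paid − principal = €6,979.99 − €3,686.74 = €3,293.25.

€3,293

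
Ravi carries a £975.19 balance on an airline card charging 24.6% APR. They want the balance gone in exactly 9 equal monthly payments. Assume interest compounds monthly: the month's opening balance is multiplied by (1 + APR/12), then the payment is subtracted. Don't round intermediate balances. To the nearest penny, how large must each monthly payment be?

Monthly rate r = 24.6%/12 = 2.05% = 0.0205.
Level-payment amortization: P = B₀·r / (1 − (1+r)^(−n)) = 975.19·0.0205 / (1 − 1.0205^(−9)).
Denominator 1 − (1+r)^(−9) = 0.16692727.
P = 19.9914 / 0.16692727 ≈ 119.76.

£119.76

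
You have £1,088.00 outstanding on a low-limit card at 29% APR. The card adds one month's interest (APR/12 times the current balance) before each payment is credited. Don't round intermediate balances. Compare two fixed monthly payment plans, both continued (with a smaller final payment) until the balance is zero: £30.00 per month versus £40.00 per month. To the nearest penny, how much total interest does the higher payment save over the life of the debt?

£833.05

Monthly rate r = 29%/12 = 2.41667% = 0.0241667.
At £30.00/mo: n = ⌈−ln(1 − rB₀/P)/ln(1+r)⌉ = 88 payments (last £17.13); total interest = total paid − £1,088.00 = £1,539.13.
At £40.00/mo: 45 payments (last £34.08); total interest £706.08.
Interest saved = £1,539.13 − £706.08 = £833.05.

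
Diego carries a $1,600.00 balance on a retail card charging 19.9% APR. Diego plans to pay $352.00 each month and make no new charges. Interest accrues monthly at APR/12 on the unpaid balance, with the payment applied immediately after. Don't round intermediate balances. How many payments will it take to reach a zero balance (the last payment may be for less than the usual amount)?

5 months

Monthly rate r = 19.9%/12 = 1.65833% = 0.0165833.
Recurrence: B ← B·(1+r) − $352.00.
Month 1: interest $26.53; balance after payment $1,274.53.
Month 2: interest $21.14; balance after payment $943.67.
Month 3: interest $15.65; balance after payment $607.32.
Month 4: interest $10.07; balance after payment $265.39.
Month 5: interest $4.40; balance after payment $0.00.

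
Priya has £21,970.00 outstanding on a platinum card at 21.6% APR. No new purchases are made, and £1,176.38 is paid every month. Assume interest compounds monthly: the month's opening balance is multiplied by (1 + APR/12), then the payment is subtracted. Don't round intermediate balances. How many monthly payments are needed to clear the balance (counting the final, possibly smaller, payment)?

23 months

Monthly rate r = 21.6%/12 = 1.8% = 0.018.
Recurrence: B ← B·(1+r) − £1,176.38.
Month 1: interest £395.46; balance after payment £21,189.08.
Month 2: interest £381.40; balance after payment £20,394.10.
Closed form: n = −ln(1 − rB₀/P)/ln(1+r) = −ln(0.66383)/ln(1.018) ≈ 22.967, so the balance reaches zero during payment 23.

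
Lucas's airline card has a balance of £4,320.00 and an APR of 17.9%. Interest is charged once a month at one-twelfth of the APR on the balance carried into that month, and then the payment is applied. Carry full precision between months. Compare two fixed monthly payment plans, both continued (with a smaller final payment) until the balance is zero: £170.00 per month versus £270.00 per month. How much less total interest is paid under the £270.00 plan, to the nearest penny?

£498.37

Monthly rate r = 17.9%/12 = 1.49167% = 0.0149167.
At £170.00/mo: n = ⌈−ln(1 − rB₀/P)/ln(1+r)⌉ = 33 payments (last £31.31); total interest = total paid − £4,320.00 = £1,151.31.
At £270.00/mo: 19 payments (last £112.94); total interest £652.94.
Interest saved = £1,151.31 − £652.94 = £498.37.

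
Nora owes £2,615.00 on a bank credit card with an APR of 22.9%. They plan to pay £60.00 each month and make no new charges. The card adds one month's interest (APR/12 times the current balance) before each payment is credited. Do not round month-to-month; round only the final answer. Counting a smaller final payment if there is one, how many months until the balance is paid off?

Monthly rate r = 22.9%/12 = 1.90833% = 0.0190833.
Recurrence: B ← B·(1+r) − £60.00.
Month 1: interest £49.90; balance after payment £2,604.90.
Month 2: interest £49.71; balance after payment £2,594.61.
Closed form: n = −ln(1 − rB₀/P)/ln(1+r) = −ln(0.16828)/ln(1.01908) ≈ 94.273, so the balance reaches zero during payment 95.

95 months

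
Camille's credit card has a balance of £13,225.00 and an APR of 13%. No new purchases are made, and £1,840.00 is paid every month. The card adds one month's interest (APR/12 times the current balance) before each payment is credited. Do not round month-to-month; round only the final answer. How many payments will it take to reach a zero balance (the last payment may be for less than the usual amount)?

Monthly rate r = 13%/12 = 1.08333% = 0.0108333.
Recurrence: B ← B·(1+r) − £1,840.00.
Month 1: interest £143.27; balance after payment £11,528.27.
Month 2: interest £124.89; balance after payment £9,813.16.
Closed form: n = −ln(1 − rB₀/P)/ln(1+r) = −ln(0.92214)/ln(1.01083) ≈ 7.523, so the balance reaches zero during payment 8.

8 payments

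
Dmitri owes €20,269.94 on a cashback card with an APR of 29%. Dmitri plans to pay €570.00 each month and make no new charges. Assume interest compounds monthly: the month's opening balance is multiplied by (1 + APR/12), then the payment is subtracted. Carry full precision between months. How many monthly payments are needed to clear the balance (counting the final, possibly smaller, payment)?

Monthly rate r = 29%/12 = 2.41667% = 0.0241667.
Recurrence: B ← B·(1+r) − €570.00.
Month 1: interest €489.86; balance after payment €20,189.80.
Month 2: interest €487.92; balance after payment €20,107.72.
Closed form: n = −ln(1 − rB₀/P)/ln(1+r) = −ln(0.1406)/ln(1.02417) ≈ 82.156, so the balance reaches zero during payment 83.

83 months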